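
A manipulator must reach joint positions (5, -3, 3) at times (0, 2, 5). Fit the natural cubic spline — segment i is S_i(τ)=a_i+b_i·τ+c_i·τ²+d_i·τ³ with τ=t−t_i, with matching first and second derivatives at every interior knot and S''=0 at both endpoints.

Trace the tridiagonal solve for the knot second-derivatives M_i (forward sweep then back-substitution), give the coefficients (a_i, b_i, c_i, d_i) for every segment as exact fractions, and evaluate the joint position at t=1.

  seg 0: a=5 b=-26/5 c=0 d=3/10
  seg 1: a=-3 b=-8/5 c=9/5 d=-1/5
S(1) = 1/10

Δ: Δ0=-4, Δ1=2
row 1: diag=10, rhs=36; c'=3/10, d'=18/5
back: M1=18/5
M: M0=0, M1=18/5, M2=0
seg 0: a=5, c=M0/2=0, d=(M1−M0)/(6·2)=3/10, b=Δ0−h0·(2M0+M1)/6=-26/5
seg 1: a=-3, c=M1/2=9/5, d=(M2−M1)/(6·3)=-1/5, b=Δ1−h1·(2M1+M2)/6=-8/5
t_q=1 → seg 0, τ=1; S=5+-26/5·τ+0·τ²+3/10·τ³=1/10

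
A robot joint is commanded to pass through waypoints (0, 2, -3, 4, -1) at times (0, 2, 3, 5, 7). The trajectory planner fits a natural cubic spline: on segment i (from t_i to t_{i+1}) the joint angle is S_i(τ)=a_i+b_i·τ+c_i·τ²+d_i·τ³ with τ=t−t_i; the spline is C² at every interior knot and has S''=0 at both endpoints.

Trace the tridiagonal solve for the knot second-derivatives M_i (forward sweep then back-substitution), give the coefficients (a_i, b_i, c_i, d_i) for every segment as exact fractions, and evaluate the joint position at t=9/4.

  seg 0: a=0 b=59/16 c=0 d=-43/64
  seg 1: a=2 b=-35/8 c=-129/32 d=109/32
  seg 2: a=-3 b=-71/32 c=99/16 d=-213/128
  seg 3: a=4 b=41/16 c=-243/64 d=81/128
S(9/4) = 1449/2048

Δ: Δ0=1, Δ1=-5, Δ2=7/2, Δ3=-5/2
row 1: diag=6, rhs=-36; c'=1/6, d'=-6
row 2: denom=6−1·1/6=35/6; d'=(51−1·-6)/(35/6)=342/35
row 3: denom=8−2·12/35=256/35; d'=(-36−2·342/35)/(256/35)=-243/32
back: M3=-243/32
back: M2=342/35−12/35·-243/32=99/8
back: M1=-6−1/6·99/8=-129/16
M: M0=0, M1=-129/16, M2=99/8, M3=-243/32, M4=0
seg 0: a=0, c=M0/2=0, d=(M1−M0)/(6·2)=-43/64, b=Δ0−h0·(2M0+M1)/6=59/16
seg 1: a=2, c=M1/2=-129/32, d=(M2−M1)/(6·1)=109/32, b=Δ1−h1·(2M1+M2)/6=-35/8
seg 2: a=-3, c=M2/2=99/16, d=(M3−M2)/(6·2)=-213/128, b=Δ2−h2·(2M2+M3)/6=-71/32
seg 3: a=4, c=M3/2=-243/64, d=(M4−M3)/(6·2)=81/128, b=Δ3−h3·(2M3+M4)/6=41/16
t_q=9/4 → seg 1, τ=1/4; S=2+-35/8·τ+-129/32·τ²+109/32·τ³=1449/2048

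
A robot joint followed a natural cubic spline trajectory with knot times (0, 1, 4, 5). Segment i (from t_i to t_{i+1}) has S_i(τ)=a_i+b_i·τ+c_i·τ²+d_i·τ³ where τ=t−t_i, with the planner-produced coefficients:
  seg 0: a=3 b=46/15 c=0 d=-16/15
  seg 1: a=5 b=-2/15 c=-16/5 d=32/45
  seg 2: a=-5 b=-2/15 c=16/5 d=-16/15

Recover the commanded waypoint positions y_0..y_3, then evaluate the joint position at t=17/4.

y_0=3 y_1=5 y_2=-5 y_3=-3
S(17/4) = -97/20

y_0 = S_0(0) = a_0 = 3
y_1 = S_1(0) = a_1 = 5
y_2 = S_2(0) = a_2 = -5
y_3 = S_2(1) = -3
t_q=17/4 is in segment 2 (τ=1/4); S_2(τ)=-97/20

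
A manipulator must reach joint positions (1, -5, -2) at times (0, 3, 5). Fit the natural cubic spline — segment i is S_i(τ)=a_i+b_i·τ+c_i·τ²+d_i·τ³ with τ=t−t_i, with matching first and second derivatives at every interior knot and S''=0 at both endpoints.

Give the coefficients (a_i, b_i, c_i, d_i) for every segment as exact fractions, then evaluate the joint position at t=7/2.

Δ: Δ0=-2, Δ1=3/2
row 1: diag=10, rhs=21; c'=1/5, d'=21/10
back: M1=21/10
M: M0=0, M1=21/10, M2=0
seg 0: a=1, c=M0/2=0, d=(M1−M0)/(6·3)=7/60, b=Δ0−h0·(2M0+M1)/6=-61/20
seg 1: a=-5, c=M1/2=21/20, d=(M2−M1)/(6·2)=-7/40, b=Δ1−h1·(2M1+M2)/6=1/10
t_q=7/2 → seg 1, τ=1/2; S=-5+1/10·τ+21/20·τ²+-7/40·τ³=-1507/320

  seg 0: a=1 b=-61/20 c=0 d=7/60
  seg 1: a=-5 b=1/10 c=21/20 d=-7/40
S(7/2) = -1507/320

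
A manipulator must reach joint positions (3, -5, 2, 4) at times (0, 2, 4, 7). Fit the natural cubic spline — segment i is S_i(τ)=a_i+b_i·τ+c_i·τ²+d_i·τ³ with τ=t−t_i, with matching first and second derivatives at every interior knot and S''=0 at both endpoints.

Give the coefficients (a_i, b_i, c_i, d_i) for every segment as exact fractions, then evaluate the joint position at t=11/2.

  seg 0: a=3 b=-349/57 c=0 d=121/228
  seg 1: a=-5 b=14/57 c=121/38 d=-355/456
  seg 2: a=2 b=415/114 c=-113/76 d=113/684
S(11/2) = 2841/608

Δ: Δ0=-4, Δ1=7/2, Δ2=2/3
row 1: diag=8, rhs=45; c'=1/4, d'=45/8
row 2: denom=10−2·1/4=19/2; d'=(-17−2·45/8)/(19/2)=-113/38
back: M2=-113/38
back: M1=45/8−1/4·-113/38=121/19
M: M0=0, M1=121/19, M2=-113/38, M3=0
seg 0: a=3, c=M0/2=0, d=(M1−M0)/(6·2)=121/228, b=Δ0−h0·(2M0+M1)/6=-349/57
seg 1: a=-5, c=M1/2=121/38, d=(M2−M1)/(6·2)=-355/456, b=Δ1−h1·(2M1+M2)/6=14/57
seg 2: a=2, c=M2/2=-113/76, d=(M3−M2)/(6·3)=113/684, b=Δ2−h2·(2M2+M3)/6=415/114
t_q=11/2 → seg 2, τ=3/2; S=2+415/114·τ+-113/76·τ²+113/684·τ³=2841/608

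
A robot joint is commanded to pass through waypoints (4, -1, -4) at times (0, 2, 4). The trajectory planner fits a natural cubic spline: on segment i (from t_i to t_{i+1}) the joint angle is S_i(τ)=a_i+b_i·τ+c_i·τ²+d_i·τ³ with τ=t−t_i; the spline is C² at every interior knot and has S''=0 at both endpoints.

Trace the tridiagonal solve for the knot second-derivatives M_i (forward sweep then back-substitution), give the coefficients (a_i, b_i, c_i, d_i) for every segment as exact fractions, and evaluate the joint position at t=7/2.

  seg 0: a=4 b=-11/4 c=0 d=1/16
  seg 1: a=-1 b=-2 c=3/8 d=-1/16
S(7/2) = -431/128

Δ: Δ0=-5/2, Δ1=-3/2
row 1: diag=8, rhs=6; c'=1/4, d'=3/4
back: M1=3/4
M: M0=0, M1=3/4, M2=0
seg 0: a=4, c=M0/2=0, d=(M1−M0)/(6·2)=1/16, b=Δ0−h0·(2M0+M1)/6=-11/4
seg 1: a=-1, c=M1/2=3/8, d=(M2−M1)/(6·2)=-1/16, b=Δ1−h1·(2M1+M2)/6=-2
t_q=7/2 → seg 1, τ=3/2; S=-1+-2·τ+3/8·τ²+-1/16·τ³=-431/128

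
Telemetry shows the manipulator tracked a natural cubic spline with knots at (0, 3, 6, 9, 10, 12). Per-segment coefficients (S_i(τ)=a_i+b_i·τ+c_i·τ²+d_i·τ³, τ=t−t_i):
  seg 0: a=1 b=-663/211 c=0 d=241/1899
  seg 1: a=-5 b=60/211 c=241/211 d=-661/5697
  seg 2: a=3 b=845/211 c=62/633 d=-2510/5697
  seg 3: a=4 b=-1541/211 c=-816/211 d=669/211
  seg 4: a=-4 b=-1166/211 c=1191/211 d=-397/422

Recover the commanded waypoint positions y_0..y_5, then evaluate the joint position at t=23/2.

y_0=1 y_1=-5 y_2=3 y_3=4 y_4=-4 y_5=0
S(23/2) = -9331/3376

y_0 = S_0(0) = a_0 = 1
y_1 = S_1(0) = a_1 = -5
y_2 = S_2(0) = a_2 = 3
y_3 = S_3(0) = a_3 = 4
y_4 = S_4(0) = a_4 = -4
y_5 = S_4(2) = 0
t_q=23/2 is in segment 4 (τ=3/2); S_4(τ)=-9331/3376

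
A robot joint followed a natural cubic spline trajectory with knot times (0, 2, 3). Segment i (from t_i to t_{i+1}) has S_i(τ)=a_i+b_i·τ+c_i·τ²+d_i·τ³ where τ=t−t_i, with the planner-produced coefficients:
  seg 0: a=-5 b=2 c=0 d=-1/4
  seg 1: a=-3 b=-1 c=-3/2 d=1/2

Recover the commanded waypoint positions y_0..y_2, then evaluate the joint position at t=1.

y_0=-5 y_1=-3 y_2=-5
S(1) = -13/4

y_0 = S_0(0) = a_0 = -5
y_1 = S_1(0) = a_1 = -3
y_2 = S_1(1) = -5
t_q=1 is in segment 0 (τ=1); S_0(τ)=-13/4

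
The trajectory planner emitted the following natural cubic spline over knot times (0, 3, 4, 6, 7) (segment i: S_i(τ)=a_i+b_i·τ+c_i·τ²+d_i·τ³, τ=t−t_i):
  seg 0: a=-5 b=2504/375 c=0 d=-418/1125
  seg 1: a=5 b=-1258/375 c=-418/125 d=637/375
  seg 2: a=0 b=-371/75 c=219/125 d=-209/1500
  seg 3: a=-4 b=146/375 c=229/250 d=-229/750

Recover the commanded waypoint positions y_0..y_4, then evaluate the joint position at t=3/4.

y_0=-5 y_1=5 y_2=0 y_3=-4 y_4=-3
S(3/4) = -119/800

y_0 = S_0(0) = a_0 = -5
y_1 = S_1(0) = a_1 = 5
y_2 = S_2(0) = a_2 = 0
y_3 = S_3(0) = a_3 = -4
y_4 = S_3(1) = -3
t_q=3/4 is in segment 0 (τ=3/4); S_0(τ)=-119/800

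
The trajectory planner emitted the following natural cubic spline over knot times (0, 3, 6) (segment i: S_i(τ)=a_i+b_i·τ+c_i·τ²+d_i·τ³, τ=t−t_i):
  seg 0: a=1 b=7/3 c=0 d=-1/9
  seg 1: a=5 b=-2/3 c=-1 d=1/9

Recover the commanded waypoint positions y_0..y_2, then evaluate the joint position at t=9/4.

y_0=1 y_1=5 y_2=-3
S(9/4) = 319/64

y_0 = S_0(0) = a_0 = 1
y_1 = S_1(0) = a_1 = 5
y_2 = S_1(3) = -3
t_q=9/4 is in segment 0 (τ=9/4); S_0(τ)=319/64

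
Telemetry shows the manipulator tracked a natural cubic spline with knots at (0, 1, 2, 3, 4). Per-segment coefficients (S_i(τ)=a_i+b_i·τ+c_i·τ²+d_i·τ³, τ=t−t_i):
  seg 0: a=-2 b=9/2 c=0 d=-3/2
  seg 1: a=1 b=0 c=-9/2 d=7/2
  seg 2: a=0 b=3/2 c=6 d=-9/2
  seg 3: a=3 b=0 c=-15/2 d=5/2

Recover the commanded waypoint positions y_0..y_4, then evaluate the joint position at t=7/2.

y_0=-2 y_1=1 y_2=0 y_3=3 y_4=-2
S(7/2) = 23/16

y_0 = S_0(0) = a_0 = -2
y_1 = S_1(0) = a_1 = 1
y_2 = S_2(0) = a_2 = 0
y_3 = S_3(0) = a_3 = 3
y_4 = S_3(1) = -2
t_q=7/2 is in segment 3 (τ=1/2); S_3(τ)=23/16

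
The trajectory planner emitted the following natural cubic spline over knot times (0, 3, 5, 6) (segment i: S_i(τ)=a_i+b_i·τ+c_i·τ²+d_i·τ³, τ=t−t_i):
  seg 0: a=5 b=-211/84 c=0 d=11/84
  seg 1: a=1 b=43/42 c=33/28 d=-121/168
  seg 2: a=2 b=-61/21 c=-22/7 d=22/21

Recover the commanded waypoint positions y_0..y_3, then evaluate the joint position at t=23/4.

y_0=5 y_1=1 y_2=2 y_3=-3
S(23/4) = -337/224

y_0 = S_0(0) = a_0 = 5
y_1 = S_1(0) = a_1 = 1
y_2 = S_2(0) = a_2 = 2
y_3 = S_2(1) = -3
t_q=23/4 is in segment 2 (τ=3/4); S_2(τ)=-337/224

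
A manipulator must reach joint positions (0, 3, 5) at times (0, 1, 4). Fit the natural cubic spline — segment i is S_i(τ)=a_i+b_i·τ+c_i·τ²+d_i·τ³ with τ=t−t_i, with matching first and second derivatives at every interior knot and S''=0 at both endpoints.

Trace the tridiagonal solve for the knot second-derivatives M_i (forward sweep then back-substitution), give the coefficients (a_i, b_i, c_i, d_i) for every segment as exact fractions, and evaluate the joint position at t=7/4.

  seg 0: a=0 b=79/24 c=0 d=-7/24
  seg 1: a=3 b=29/12 c=-7/8 d=7/72
S(7/4) = 2233/512

Δ: Δ0=3, Δ1=2/3
row 1: diag=8, rhs=-14; c'=3/8, d'=-7/4
back: M1=-7/4
M: M0=0, M1=-7/4, M2=0
seg 0: a=0, c=M0/2=0, d=(M1−M0)/(6·1)=-7/24, b=Δ0−h0·(2M0+M1)/6=79/24
seg 1: a=3, c=M1/2=-7/8, d=(M2−M1)/(6·3)=7/72, b=Δ1−h1·(2M1+M2)/6=29/12
t_q=7/4 → seg 1, τ=3/4; S=3+29/12·τ+-7/8·τ²+7/72·τ³=2233/512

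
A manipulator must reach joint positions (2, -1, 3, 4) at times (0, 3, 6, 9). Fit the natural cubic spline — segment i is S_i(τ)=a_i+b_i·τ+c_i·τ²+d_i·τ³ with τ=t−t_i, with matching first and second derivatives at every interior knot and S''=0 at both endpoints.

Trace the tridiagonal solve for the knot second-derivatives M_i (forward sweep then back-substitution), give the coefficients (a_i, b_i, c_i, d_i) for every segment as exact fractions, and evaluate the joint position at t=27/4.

Δ: Δ0=-1, Δ1=4/3, Δ2=1/3
row 1: diag=12, rhs=14; c'=1/4, d'=7/6
row 2: denom=12−3·1/4=45/4; d'=(-6−3·7/6)/(45/4)=-38/45
back: M2=-38/45
back: M1=7/6−1/4·-38/45=62/45
M: M0=0, M1=62/45, M2=-38/45, M3=0
seg 0: a=2, c=M0/2=0, d=(M1−M0)/(6·3)=31/405, b=Δ0−h0·(2M0+M1)/6=-76/45
seg 1: a=-1, c=M1/2=31/45, d=(M2−M1)/(6·3)=-10/81, b=Δ1−h1·(2M1+M2)/6=17/45
seg 2: a=3, c=M2/2=-19/45, d=(M3−M2)/(6·3)=19/405, b=Δ2−h2·(2M2+M3)/6=53/45
t_q=27/4 → seg 2, τ=3/4; S=3+53/45·τ+-19/45·τ²+19/405·τ³=1173/320

  seg 0: a=2 b=-76/45 c=0 d=31/405
  seg 1: a=-1 b=17/45 c=31/45 d=-10/81
  seg 2: a=3 b=53/45 c=-19/45 d=19/405
S(27/4) = 1173/320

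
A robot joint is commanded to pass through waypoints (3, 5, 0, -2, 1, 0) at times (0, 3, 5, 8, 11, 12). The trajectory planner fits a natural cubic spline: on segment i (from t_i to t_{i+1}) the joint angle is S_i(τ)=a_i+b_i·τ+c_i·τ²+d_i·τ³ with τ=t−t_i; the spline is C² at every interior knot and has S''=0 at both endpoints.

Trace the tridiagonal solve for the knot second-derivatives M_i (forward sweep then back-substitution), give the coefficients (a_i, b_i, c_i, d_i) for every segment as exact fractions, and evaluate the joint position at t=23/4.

Δ: Δ0=2/3, Δ1=-5/2, Δ2=-2/3, Δ3=1, Δ4=-1
row 1: diag=10, rhs=-19; c'=1/5, d'=-19/10
row 2: denom=10−2·1/5=48/5; d'=(11−2·-19/10)/(48/5)=37/24
row 3: denom=12−3·5/16=177/16; d'=(10−3·37/24)/(177/16)=86/177
row 4: denom=8−3·16/59=424/59; d'=(-12−3·86/177)/(424/59)=-397/212
back: M4=-397/212
back: M3=86/177−16/59·-397/212=158/159
back: M2=37/24−5/16·158/159=261/212
back: M1=-19/10−1/5·261/212=-455/212
M: M0=0, M1=-455/212, M2=261/212, M3=158/159, M4=-397/212, M5=0
seg 0: a=3, c=M0/2=0, d=(M1−M0)/(6·3)=-455/3816, b=Δ0−h0·(2M0+M1)/6=2213/1272
seg 1: a=5, c=M1/2=-455/424, d=(M2−M1)/(6·2)=179/636, b=Δ1−h1·(2M1+M2)/6=-941/636
seg 2: a=0, c=M2/2=261/424, d=(M3−M2)/(6·3)=-151/11448, b=Δ2−h2·(2M2+M3)/6=-1523/636
seg 3: a=-2, c=M3/2=79/159, d=(M4−M3)/(6·3)=-1823/11448, b=Δ3−h3·(2M3+M4)/6=1199/1272
seg 4: a=1, c=M4/2=-397/424, d=(M5−M4)/(6·1)=397/1272, b=Δ4−h4·(2M4+M5)/6=-239/636
t_q=23/4 → seg 2, τ=3/4; S=0+-1523/636·τ+261/424·τ²+-151/11448·τ³=-39491/27136

  seg 0: a=3 b=2213/1272 c=0 d=-455/3816
  seg 1: a=5 b=-941/636 c=-455/424 d=179/636
  seg 2: a=0 b=-1523/636 c=261/424 d=-151/11448
  seg 3: a=-2 b=1199/1272 c=79/159 d=-1823/11448
  seg 4: a=1 b=-239/636 c=-397/424 d=397/1272
S(23/4) = -39491/27136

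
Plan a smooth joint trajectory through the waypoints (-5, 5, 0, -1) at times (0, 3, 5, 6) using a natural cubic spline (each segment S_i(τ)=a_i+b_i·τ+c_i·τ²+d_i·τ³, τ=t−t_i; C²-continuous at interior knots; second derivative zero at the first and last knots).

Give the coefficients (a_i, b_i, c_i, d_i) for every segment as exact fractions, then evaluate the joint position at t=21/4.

  seg 0: a=-5 b=451/84 c=0 d=-19/84
  seg 1: a=5 b=-31/42 c=-57/28 d=97/168
  seg 2: a=0 b=-41/21 c=10/7 d=-10/21
S(21/4) = -13/32

Δ: Δ0=10/3, Δ1=-5/2, Δ2=-1
row 1: diag=10, rhs=-35; c'=1/5, d'=-7/2
row 2: denom=6−2·1/5=28/5; d'=(9−2·-7/2)/(28/5)=20/7
back: M2=20/7
back: M1=-7/2−1/5·20/7=-57/14
M: M0=0, M1=-57/14, M2=20/7, M3=0
seg 0: a=-5, c=M0/2=0, d=(M1−M0)/(6·3)=-19/84, b=Δ0−h0·(2M0+M1)/6=451/84
seg 1: a=5, c=M1/2=-57/28, d=(M2−M1)/(6·2)=97/168, b=Δ1−h1·(2M1+M2)/6=-31/42
seg 2: a=0, c=M2/2=10/7, d=(M3−M2)/(6·1)=-10/21, b=Δ2−h2·(2M2+M3)/6=-41/21
t_q=21/4 → seg 2, τ=1/4; S=0+-41/21·τ+10/7·τ²+-10/21·τ³=-13/32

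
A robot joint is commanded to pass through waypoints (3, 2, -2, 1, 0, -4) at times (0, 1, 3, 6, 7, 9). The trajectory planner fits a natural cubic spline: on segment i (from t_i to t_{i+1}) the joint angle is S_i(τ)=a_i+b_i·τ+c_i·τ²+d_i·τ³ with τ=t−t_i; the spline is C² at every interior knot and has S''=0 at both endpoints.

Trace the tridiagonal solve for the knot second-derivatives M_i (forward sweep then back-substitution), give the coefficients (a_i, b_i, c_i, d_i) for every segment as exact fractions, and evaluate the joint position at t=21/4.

Δ: Δ0=-1, Δ1=-2, Δ2=1, Δ3=-1, Δ4=-2
row 1: diag=6, rhs=-6; c'=1/3, d'=-1
row 2: denom=10−2·1/3=28/3; d'=(18−2·-1)/(28/3)=15/7
row 3: denom=8−3·9/28=197/28; d'=(-12−3·15/7)/(197/28)=-516/197
row 4: denom=6−1·28/197=1154/197; d'=(-6−1·-516/197)/(1154/197)=-333/577
back: M4=-333/577
back: M3=-516/197−28/197·-333/577=-1464/577
back: M2=15/7−9/28·-1464/577=1707/577
back: M1=-1−1/3·1707/577=-1146/577
M: M0=0, M1=-1146/577, M2=1707/577, M3=-1464/577, M4=-333/577, M5=0
seg 0: a=3, c=M0/2=0, d=(M1−M0)/(6·1)=-191/577, b=Δ0−h0·(2M0+M1)/6=-386/577
seg 1: a=2, c=M1/2=-573/577, d=(M2−M1)/(6·2)=951/2308, b=Δ1−h1·(2M1+M2)/6=-959/577
seg 2: a=-2, c=M2/2=1707/1154, d=(M3−M2)/(6·3)=-1057/3462, b=Δ2−h2·(2M2+M3)/6=-398/577
seg 3: a=1, c=M3/2=-732/577, d=(M4−M3)/(6·1)=377/1154, b=Δ3−h3·(2M3+M4)/6=-67/1154
seg 4: a=0, c=M4/2=-333/1154, d=(M5−M4)/(6·2)=111/2308, b=Δ4−h4·(2M4+M5)/6=-932/577
t_q=21/4 → seg 2, τ=9/4; S=-2+-398/577·τ+1707/1154·τ²+-1057/3462·τ³=33881/73856

  seg 0: a=3 b=-386/577 c=0 d=-191/577
  seg 1: a=2 b=-959/577 c=-573/577 d=951/2308
  seg 2: a=-2 b=-398/577 c=1707/1154 d=-1057/3462
  seg 3: a=1 b=-67/1154 c=-732/577 d=377/1154
  seg 4: a=0 b=-932/577 c=-333/1154 d=111/2308
S(21/4) = 33881/73856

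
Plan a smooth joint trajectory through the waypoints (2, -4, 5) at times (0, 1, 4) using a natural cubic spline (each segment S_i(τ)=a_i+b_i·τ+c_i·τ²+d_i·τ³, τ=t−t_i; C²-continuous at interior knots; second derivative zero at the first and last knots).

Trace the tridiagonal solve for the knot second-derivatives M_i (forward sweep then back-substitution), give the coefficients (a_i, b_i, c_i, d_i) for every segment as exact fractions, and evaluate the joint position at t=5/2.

Δ: Δ0=-6, Δ1=3
row 1: diag=8, rhs=54; c'=3/8, d'=27/4
back: M1=27/4
M: M0=0, M1=27/4, M2=0
seg 0: a=2, c=M0/2=0, d=(M1−M0)/(6·1)=9/8, b=Δ0−h0·(2M0+M1)/6=-57/8
seg 1: a=-4, c=M1/2=27/8, d=(M2−M1)/(6·3)=-3/8, b=Δ1−h1·(2M1+M2)/6=-15/4
t_q=5/2 → seg 1, τ=3/2; S=-4+-15/4·τ+27/8·τ²+-3/8·τ³=-211/64

  seg 0: a=2 b=-57/8 c=0 d=9/8
  seg 1: a=-4 b=-15/4 c=27/8 d=-3/8
S(5/2) = -211/64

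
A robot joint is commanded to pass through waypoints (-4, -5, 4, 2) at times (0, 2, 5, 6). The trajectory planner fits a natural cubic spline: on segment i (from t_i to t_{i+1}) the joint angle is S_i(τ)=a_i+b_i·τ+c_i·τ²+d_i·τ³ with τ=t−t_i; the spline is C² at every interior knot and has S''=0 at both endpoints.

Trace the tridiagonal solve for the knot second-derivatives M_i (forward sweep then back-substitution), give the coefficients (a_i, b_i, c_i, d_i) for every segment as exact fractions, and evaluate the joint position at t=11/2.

Δ: Δ0=-1/2, Δ1=3, Δ2=-2
row 1: diag=10, rhs=21; c'=3/10, d'=21/10
row 2: denom=8−3·3/10=71/10; d'=(-30−3·21/10)/(71/10)=-363/71
back: M2=-363/71
back: M1=21/10−3/10·-363/71=258/71
M: M0=0, M1=258/71, M2=-363/71, M3=0
seg 0: a=-4, c=M0/2=0, d=(M1−M0)/(6·2)=43/142, b=Δ0−h0·(2M0+M1)/6=-243/142
seg 1: a=-5, c=M1/2=129/71, d=(M2−M1)/(6·3)=-69/142, b=Δ1−h1·(2M1+M2)/6=273/142
seg 2: a=4, c=M2/2=-363/142, d=(M3−M2)/(6·1)=121/142, b=Δ2−h2·(2M2+M3)/6=-21/71
t_q=11/2 → seg 2, τ=1/2; S=4+-21/71·τ+-363/142·τ²+121/142·τ³=3771/1136

  seg 0: a=-4 b=-243/142 c=0 d=43/142
  seg 1: a=-5 b=273/142 c=129/71 d=-69/142
  seg 2: a=4 b=-21/71 c=-363/142 d=121/142
S(11/2) = 3771/1136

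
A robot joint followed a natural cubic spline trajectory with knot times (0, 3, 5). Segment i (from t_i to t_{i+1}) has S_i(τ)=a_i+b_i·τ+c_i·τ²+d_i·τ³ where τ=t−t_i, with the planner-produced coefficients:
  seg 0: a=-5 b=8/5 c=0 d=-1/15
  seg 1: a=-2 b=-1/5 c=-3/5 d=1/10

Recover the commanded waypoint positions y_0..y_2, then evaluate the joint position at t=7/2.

y_0=-5 y_1=-2 y_2=-4
S(7/2) = -179/80

y_0 = S_0(0) = a_0 = -5
y_1 = S_1(0) = a_1 = -2
y_2 = S_1(2) = -4
t_q=7/2 is in segment 1 (τ=1/2); S_1(τ)=-179/80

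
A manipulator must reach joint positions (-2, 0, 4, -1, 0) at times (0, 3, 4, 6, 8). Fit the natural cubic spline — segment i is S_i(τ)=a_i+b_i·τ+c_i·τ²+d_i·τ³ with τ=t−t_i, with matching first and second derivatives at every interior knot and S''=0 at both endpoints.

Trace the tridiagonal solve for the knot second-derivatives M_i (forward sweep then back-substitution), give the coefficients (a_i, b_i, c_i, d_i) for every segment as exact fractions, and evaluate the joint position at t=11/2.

Δ: Δ0=2/3, Δ1=4, Δ2=-5/2, Δ3=1/2
row 1: diag=8, rhs=20; c'=1/8, d'=5/2
row 2: denom=6−1·1/8=47/8; d'=(-39−1·5/2)/(47/8)=-332/47
row 3: denom=8−2·16/47=344/47; d'=(18−2·-332/47)/(344/47)=755/172
back: M3=755/172
back: M2=-332/47−16/47·755/172=-368/43
back: M1=5/2−1/8·-368/43=307/86
M: M0=0, M1=307/86, M2=-368/43, M3=755/172, M4=0
seg 0: a=-2, c=M0/2=0, d=(M1−M0)/(6·3)=307/1548, b=Δ0−h0·(2M0+M1)/6=-577/516
seg 1: a=0, c=M1/2=307/172, d=(M2−M1)/(6·1)=-1043/516, b=Δ1−h1·(2M1+M2)/6=1093/258
seg 2: a=4, c=M2/2=-184/43, d=(M3−M2)/(6·2)=2227/2064, b=Δ2−h2·(2M2+M3)/6=899/516
seg 3: a=-1, c=M3/2=755/344, d=(M4−M3)/(6·2)=-755/2064, b=Δ3−h3·(2M3+M4)/6=-313/129
t_q=11/2 → seg 2, τ=3/2; S=4+899/516·τ+-184/43·τ²+2227/2064·τ³=3451/5504

  seg 0: a=-2 b=-577/516 c=0 d=307/1548
  seg 1: a=0 b=1093/258 c=307/172 d=-1043/516
  seg 2: a=4 b=899/516 c=-184/43 d=2227/2064
  seg 3: a=-1 b=-313/129 c=755/344 d=-755/2064
S(11/2) = 3451/5504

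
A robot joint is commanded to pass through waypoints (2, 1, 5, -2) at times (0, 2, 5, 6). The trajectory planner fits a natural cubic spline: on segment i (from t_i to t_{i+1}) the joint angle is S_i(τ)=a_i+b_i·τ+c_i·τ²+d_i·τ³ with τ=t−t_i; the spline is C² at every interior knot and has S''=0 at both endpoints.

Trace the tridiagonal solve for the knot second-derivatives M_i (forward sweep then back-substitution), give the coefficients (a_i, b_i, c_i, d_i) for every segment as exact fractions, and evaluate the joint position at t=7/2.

  seg 0: a=2 b=-689/426 c=0 d=119/426
  seg 1: a=1 b=739/426 c=119/71 d=-257/426
  seg 2: a=5 b=-958/213 c=-533/142 d=533/426
S(7/2) = 6063/1136

Δ: Δ0=-1/2, Δ1=4/3, Δ2=-7
row 1: diag=10, rhs=11; c'=3/10, d'=11/10
row 2: denom=8−3·3/10=71/10; d'=(-50−3·11/10)/(71/10)=-533/71
back: M2=-533/71
back: M1=11/10−3/10·-533/71=238/71
M: M0=0, M1=238/71, M2=-533/71, M3=0
seg 0: a=2, c=M0/2=0, d=(M1−M0)/(6·2)=119/426, b=Δ0−h0·(2M0+M1)/6=-689/426
seg 1: a=1, c=M1/2=119/71, d=(M2−M1)/(6·3)=-257/426, b=Δ1−h1·(2M1+M2)/6=739/426
seg 2: a=5, c=M2/2=-533/142, d=(M3−M2)/(6·1)=533/426, b=Δ2−h2·(2M2+M3)/6=-958/213
t_q=7/2 → seg 1, τ=3/2; S=1+739/426·τ+119/71·τ²+-257/426·τ³=6063/1136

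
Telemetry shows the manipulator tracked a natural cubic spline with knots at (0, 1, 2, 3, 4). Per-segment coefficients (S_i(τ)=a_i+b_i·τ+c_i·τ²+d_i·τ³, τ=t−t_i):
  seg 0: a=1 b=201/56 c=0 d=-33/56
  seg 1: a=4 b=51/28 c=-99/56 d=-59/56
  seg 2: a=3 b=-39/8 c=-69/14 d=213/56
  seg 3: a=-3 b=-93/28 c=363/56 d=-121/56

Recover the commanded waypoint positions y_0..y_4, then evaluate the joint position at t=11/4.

y_0=1 y_1=4 y_2=3 y_3=-3 y_4=-2
S(11/4) = -6537/3584

y_0 = S_0(0) = a_0 = 1
y_1 = S_1(0) = a_1 = 4
y_2 = S_2(0) = a_2 = 3
y_3 = S_3(0) = a_3 = -3
y_4 = S_3(1) = -2
t_q=11/4 is in segment 2 (τ=3/4); S_2(τ)=-6537/3584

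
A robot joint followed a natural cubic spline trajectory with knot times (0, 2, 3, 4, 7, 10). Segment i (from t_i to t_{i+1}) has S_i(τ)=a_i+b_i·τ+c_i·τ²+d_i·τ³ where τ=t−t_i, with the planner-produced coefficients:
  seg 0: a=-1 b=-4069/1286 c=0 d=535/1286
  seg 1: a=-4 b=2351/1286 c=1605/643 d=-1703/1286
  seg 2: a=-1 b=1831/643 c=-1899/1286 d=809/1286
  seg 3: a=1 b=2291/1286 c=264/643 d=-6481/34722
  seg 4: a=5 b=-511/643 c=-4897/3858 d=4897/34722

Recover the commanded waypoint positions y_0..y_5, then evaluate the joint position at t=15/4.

y_0 = S_0(0) = a_0 = -1
y_1 = S_1(0) = a_1 = -4
y_2 = S_2(0) = a_2 = -1
y_3 = S_3(0) = a_3 = 1
y_4 = S_4(0) = a_4 = 5
y_5 = S_4(3) = -5
t_q=15/4 is in segment 2 (τ=3/4); S_2(τ)=46951/82304

y_0=-1 y_1=-4 y_2=-1 y_3=1 y_4=5 y_5=-5
S(15/4) = 46951/82304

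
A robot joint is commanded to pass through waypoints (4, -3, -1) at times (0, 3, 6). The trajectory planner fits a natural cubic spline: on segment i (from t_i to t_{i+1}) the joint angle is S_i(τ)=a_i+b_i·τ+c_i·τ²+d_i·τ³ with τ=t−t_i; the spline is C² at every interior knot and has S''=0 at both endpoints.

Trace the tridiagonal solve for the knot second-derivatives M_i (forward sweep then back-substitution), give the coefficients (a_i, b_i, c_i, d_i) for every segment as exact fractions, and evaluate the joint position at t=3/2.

Δ: Δ0=-7/3, Δ1=2/3
row 1: diag=12, rhs=18; c'=1/4, d'=3/2
back: M1=3/2
M: M0=0, M1=3/2, M2=0
seg 0: a=4, c=M0/2=0, d=(M1−M0)/(6·3)=1/12, b=Δ0−h0·(2M0+M1)/6=-37/12
seg 1: a=-3, c=M1/2=3/4, d=(M2−M1)/(6·3)=-1/12, b=Δ1−h1·(2M1+M2)/6=-5/6
t_q=3/2 → seg 0, τ=3/2; S=4+-37/12·τ+0·τ²+1/12·τ³=-11/32

  seg 0: a=4 b=-37/12 c=0 d=1/12
  seg 1: a=-3 b=-5/6 c=3/4 d=-1/12
S(3/2) = -11/32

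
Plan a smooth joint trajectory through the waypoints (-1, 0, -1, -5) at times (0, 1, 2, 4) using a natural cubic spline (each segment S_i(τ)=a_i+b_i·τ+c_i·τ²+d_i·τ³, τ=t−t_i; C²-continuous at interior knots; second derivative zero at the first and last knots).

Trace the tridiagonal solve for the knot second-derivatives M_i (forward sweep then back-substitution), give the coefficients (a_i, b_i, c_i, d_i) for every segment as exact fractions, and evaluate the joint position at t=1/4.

Δ: Δ0=1, Δ1=-1, Δ2=-2
row 1: diag=4, rhs=-12; c'=1/4, d'=-3
row 2: denom=6−1·1/4=23/4; d'=(-6−1·-3)/(23/4)=-12/23
back: M2=-12/23
back: M1=-3−1/4·-12/23=-66/23
M: M0=0, M1=-66/23, M2=-12/23, M3=0
seg 0: a=-1, c=M0/2=0, d=(M1−M0)/(6·1)=-11/23, b=Δ0−h0·(2M0+M1)/6=34/23
seg 1: a=0, c=M1/2=-33/23, d=(M2−M1)/(6·1)=9/23, b=Δ1−h1·(2M1+M2)/6=1/23
seg 2: a=-1, c=M2/2=-6/23, d=(M3−M2)/(6·2)=1/23, b=Δ2−h2·(2M2+M3)/6=-38/23
t_q=1/4 → seg 0, τ=1/4; S=-1+34/23·τ+0·τ²+-11/23·τ³=-939/1472

  seg 0: a=-1 b=34/23 c=0 d=-11/23
  seg 1: a=0 b=1/23 c=-33/23 d=9/23
  seg 2: a=-1 b=-38/23 c=-6/23 d=1/23
S(1/4) = -939/1472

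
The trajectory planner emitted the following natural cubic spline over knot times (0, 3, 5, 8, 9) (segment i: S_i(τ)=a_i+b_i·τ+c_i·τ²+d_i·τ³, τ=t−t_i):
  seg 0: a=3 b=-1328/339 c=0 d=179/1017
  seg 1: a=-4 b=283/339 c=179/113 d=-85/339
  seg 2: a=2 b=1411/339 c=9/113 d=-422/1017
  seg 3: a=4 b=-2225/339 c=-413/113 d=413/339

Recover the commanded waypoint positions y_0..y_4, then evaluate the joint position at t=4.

y_0 = S_0(0) = a_0 = 3
y_1 = S_1(0) = a_1 = -4
y_2 = S_2(0) = a_2 = 2
y_3 = S_3(0) = a_3 = 4
y_4 = S_3(1) = -5
t_q=4 is in segment 1 (τ=1); S_1(τ)=-207/113

y_0=3 y_1=-4 y_2=2 y_3=4 y_4=-5
S(4) = -207/113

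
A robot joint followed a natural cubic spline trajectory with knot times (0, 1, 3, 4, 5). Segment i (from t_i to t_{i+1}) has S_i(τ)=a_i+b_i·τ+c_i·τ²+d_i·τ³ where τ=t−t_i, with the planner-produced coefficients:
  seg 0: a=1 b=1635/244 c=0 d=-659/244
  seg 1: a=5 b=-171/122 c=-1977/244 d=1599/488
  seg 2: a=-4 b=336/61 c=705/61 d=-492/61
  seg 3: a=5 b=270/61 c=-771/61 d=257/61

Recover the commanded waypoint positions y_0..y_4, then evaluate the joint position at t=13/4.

y_0=1 y_1=5 y_2=-4 y_3=5 y_4=1
S(13/4) = -989/488

y_0 = S_0(0) = a_0 = 1
y_1 = S_1(0) = a_1 = 5
y_2 = S_2(0) = a_2 = -4
y_3 = S_3(0) = a_3 = 5
y_4 = S_3(1) = 1
t_q=13/4 is in segment 2 (τ=1/4); S_2(τ)=-989/488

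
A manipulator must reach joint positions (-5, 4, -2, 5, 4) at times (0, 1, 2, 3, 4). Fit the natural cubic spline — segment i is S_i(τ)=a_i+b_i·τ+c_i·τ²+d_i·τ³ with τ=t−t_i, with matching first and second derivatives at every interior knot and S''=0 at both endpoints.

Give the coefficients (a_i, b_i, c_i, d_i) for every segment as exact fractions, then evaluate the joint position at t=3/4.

  seg 0: a=-5 b=789/56 c=0 d=-285/56
  seg 1: a=4 b=-33/28 c=-855/56 d=585/56
  seg 2: a=-2 b=-3/8 c=225/14 d=-487/56
  seg 3: a=5 b=159/28 c=-561/56 d=187/56
S(3/4) = 1751/512

Δ: Δ0=9, Δ1=-6, Δ2=7, Δ3=-1
row 1: diag=4, rhs=-90; c'=1/4, d'=-45/2
row 2: denom=4−1·1/4=15/4; d'=(78−1·-45/2)/(15/4)=134/5
row 3: denom=4−1·4/15=56/15; d'=(-48−1·134/5)/(56/15)=-561/28
back: M3=-561/28
back: M2=134/5−4/15·-561/28=225/7
back: M1=-45/2−1/4·225/7=-855/28
M: M0=0, M1=-855/28, M2=225/7, M3=-561/28, M4=0
seg 0: a=-5, c=M0/2=0, d=(M1−M0)/(6·1)=-285/56, b=Δ0−h0·(2M0+M1)/6=789/56
seg 1: a=4, c=M1/2=-855/56, d=(M2−M1)/(6·1)=585/56, b=Δ1−h1·(2M1+M2)/6=-33/28
seg 2: a=-2, c=M2/2=225/14, d=(M3−M2)/(6·1)=-487/56, b=Δ2−h2·(2M2+M3)/6=-3/8
seg 3: a=5, c=M3/2=-561/56, d=(M4−M3)/(6·1)=187/56, b=Δ3−h3·(2M3+M4)/6=159/28
t_q=3/4 → seg 0, τ=3/4; S=-5+789/56·τ+0·τ²+-285/56·τ³=1751/512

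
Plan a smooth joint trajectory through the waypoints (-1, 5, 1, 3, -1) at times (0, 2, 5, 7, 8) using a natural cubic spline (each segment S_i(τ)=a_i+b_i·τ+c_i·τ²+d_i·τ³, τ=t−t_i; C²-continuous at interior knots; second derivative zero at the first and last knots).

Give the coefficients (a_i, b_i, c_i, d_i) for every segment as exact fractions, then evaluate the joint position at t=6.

  seg 0: a=-1 b=3221/759 c=0 d=-236/759
  seg 1: a=5 b=389/759 c=-472/253 d=949/2277
  seg 2: a=1 b=434/759 c=477/253 d=-2537/3036
  seg 3: a=3 b=-1453/759 c=-1583/506 d=1583/1518
S(6) = 2653/1012

Δ: Δ0=3, Δ1=-4/3, Δ2=1, Δ3=-4
row 1: diag=10, rhs=-26; c'=3/10, d'=-13/5
row 2: denom=10−3·3/10=91/10; d'=(14−3·-13/5)/(91/10)=218/91
row 3: denom=6−2·20/91=506/91; d'=(-30−2·218/91)/(506/91)=-1583/253
back: M3=-1583/253
back: M2=218/91−20/91·-1583/253=954/253
back: M1=-13/5−3/10·954/253=-944/253
M: M0=0, M1=-944/253, M2=954/253, M3=-1583/253, M4=0
seg 0: a=-1, c=M0/2=0, d=(M1−M0)/(6·2)=-236/759, b=Δ0−h0·(2M0+M1)/6=3221/759
seg 1: a=5, c=M1/2=-472/253, d=(M2−M1)/(6·3)=949/2277, b=Δ1−h1·(2M1+M2)/6=389/759
seg 2: a=1, c=M2/2=477/253, d=(M3−M2)/(6·2)=-2537/3036, b=Δ2−h2·(2M2+M3)/6=434/759
seg 3: a=3, c=M3/2=-1583/506, d=(M4−M3)/(6·1)=1583/1518, b=Δ3−h3·(2M3+M4)/6=-1453/759
t_q=6 → seg 2, τ=1; S=1+434/759·τ+477/253·τ²+-2537/3036·τ³=2653/1012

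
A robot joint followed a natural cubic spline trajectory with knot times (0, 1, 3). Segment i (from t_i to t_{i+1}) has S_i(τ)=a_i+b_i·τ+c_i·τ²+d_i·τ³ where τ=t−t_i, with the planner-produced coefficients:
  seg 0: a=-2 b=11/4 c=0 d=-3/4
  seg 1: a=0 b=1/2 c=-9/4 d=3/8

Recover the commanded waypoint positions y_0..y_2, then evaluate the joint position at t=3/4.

y_0=-2 y_1=0 y_2=-5
S(3/4) = -65/256

y_0 = S_0(0) = a_0 = -2
y_1 = S_1(0) = a_1 = 0
y_2 = S_1(2) = -5
t_q=3/4 is in segment 0 (τ=3/4); S_0(τ)=-65/256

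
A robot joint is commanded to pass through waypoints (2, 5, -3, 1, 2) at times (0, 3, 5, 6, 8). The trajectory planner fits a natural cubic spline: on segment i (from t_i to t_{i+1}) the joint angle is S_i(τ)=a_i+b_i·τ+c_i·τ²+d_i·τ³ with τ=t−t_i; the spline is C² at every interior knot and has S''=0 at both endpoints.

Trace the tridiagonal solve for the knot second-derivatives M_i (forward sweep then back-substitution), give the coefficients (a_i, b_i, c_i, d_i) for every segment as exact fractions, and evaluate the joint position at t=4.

  seg 0: a=2 b=580/163 c=0 d=-139/489
  seg 1: a=5 b=-671/163 c=-417/163 d=853/652
  seg 2: a=-3 b=220/163 c=1725/326 d=-861/326
  seg 3: a=1 b=1307/326 c=-429/163 d=143/326
S(4) = -239/652

Δ: Δ0=1, Δ1=-4, Δ2=4, Δ3=1/2
row 1: diag=10, rhs=-30; c'=1/5, d'=-3
row 2: denom=6−2·1/5=28/5; d'=(48−2·-3)/(28/5)=135/14
row 3: denom=6−1·5/28=163/28; d'=(-21−1·135/14)/(163/28)=-858/163
back: M3=-858/163
back: M2=135/14−5/28·-858/163=1725/163
back: M1=-3−1/5·1725/163=-834/163
M: M0=0, M1=-834/163, M2=1725/163, M3=-858/163, M4=0
seg 0: a=2, c=M0/2=0, d=(M1−M0)/(6·3)=-139/489, b=Δ0−h0·(2M0+M1)/6=580/163
seg 1: a=5, c=M1/2=-417/163, d=(M2−M1)/(6·2)=853/652, b=Δ1−h1·(2M1+M2)/6=-671/163
seg 2: a=-3, c=M2/2=1725/326, d=(M3−M2)/(6·1)=-861/326, b=Δ2−h2·(2M2+M3)/6=220/163
seg 3: a=1, c=M3/2=-429/163, d=(M4−M3)/(6·2)=143/326, b=Δ3−h3·(2M3+M4)/6=1307/326
t_q=4 → seg 1, τ=1; S=5+-671/163·τ+-417/163·τ²+853/652·τ³=-239/652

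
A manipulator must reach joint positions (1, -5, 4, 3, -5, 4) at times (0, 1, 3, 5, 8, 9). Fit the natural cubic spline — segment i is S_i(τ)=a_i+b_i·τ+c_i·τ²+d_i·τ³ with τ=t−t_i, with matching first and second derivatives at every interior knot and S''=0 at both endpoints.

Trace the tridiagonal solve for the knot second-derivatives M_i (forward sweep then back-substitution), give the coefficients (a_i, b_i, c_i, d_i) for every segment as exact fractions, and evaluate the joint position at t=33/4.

  seg 0: a=1 b=-35581/4398 c=0 d=9193/4398
  seg 1: a=-5 b=-4001/2199 c=9193/1466 d=-27365/17592
  seg 2: a=4 b=20219/4398 c=-8979/2932 d=4519/17592
  seg 3: a=3 b=-10049/2199 c=-1115/733 d=1580/2199
  seg 4: a=-5 b=12541/2199 c=3625/733 d=-3625/2199
S(33/4) = -154383/46912

Δ: Δ0=-6, Δ1=9/2, Δ2=-1/2, Δ3=-8/3, Δ4=9
row 1: diag=6, rhs=63; c'=1/3, d'=21/2
row 2: denom=8−2·1/3=22/3; d'=(-30−2·21/2)/(22/3)=-153/22
row 3: denom=10−2·3/11=104/11; d'=(-13−2·-153/22)/(104/11)=5/52
row 4: denom=8−3·33/104=733/104; d'=(70−3·5/52)/(733/104)=7250/733
back: M4=7250/733
back: M3=5/52−33/104·7250/733=-2230/733
back: M2=-153/22−3/11·-2230/733=-8979/1466
back: M1=21/2−1/3·-8979/1466=9193/733
M: M0=0, M1=9193/733, M2=-8979/1466, M3=-2230/733, M4=7250/733, M5=0
seg 0: a=1, c=M0/2=0, d=(M1−M0)/(6·1)=9193/4398, b=Δ0−h0·(2M0+M1)/6=-35581/4398
seg 1: a=-5, c=M1/2=9193/1466, d=(M2−M1)/(6·2)=-27365/17592, b=Δ1−h1·(2M1+M2)/6=-4001/2199
seg 2: a=4, c=M2/2=-8979/2932, d=(M3−M2)/(6·2)=4519/17592, b=Δ2−h2·(2M2+M3)/6=20219/4398
seg 3: a=3, c=M3/2=-1115/733, d=(M4−M3)/(6·3)=1580/2199, b=Δ3−h3·(2M3+M4)/6=-10049/2199
seg 4: a=-5, c=M4/2=3625/733, d=(M5−M4)/(6·1)=-3625/2199, b=Δ4−h4·(2M4+M5)/6=12541/2199
t_q=33/4 → seg 4, τ=1/4; S=-5+12541/2199·τ+3625/733·τ²+-3625/2199·τ³=-154383/46912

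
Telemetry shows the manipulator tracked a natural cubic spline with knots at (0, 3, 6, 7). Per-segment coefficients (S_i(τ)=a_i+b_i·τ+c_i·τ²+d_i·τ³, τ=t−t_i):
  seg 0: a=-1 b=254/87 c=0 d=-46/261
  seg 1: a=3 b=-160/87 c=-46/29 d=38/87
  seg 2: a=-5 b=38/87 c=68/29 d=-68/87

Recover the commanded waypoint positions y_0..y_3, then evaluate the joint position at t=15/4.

y_0=-1 y_1=3 y_2=-5 y_3=-3
S(15/4) = 847/928

y_0 = S_0(0) = a_0 = -1
y_1 = S_1(0) = a_1 = 3
y_2 = S_2(0) = a_2 = -5
y_3 = S_2(1) = -3
t_q=15/4 is in segment 1 (τ=3/4); S_1(τ)=847/928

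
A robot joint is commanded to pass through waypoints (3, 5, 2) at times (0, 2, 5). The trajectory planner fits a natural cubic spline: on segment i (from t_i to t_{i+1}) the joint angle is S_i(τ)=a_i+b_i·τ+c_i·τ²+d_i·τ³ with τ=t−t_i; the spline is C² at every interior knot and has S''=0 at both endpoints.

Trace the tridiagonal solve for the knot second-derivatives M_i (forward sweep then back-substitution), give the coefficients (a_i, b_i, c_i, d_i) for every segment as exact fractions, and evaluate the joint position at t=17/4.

  seg 0: a=3 b=7/5 c=0 d=-1/10
  seg 1: a=5 b=1/5 c=-3/5 d=1/15
S(17/4) = 203/64

Δ: Δ0=1, Δ1=-1
row 1: diag=10, rhs=-12; c'=3/10, d'=-6/5
back: M1=-6/5
M: M0=0, M1=-6/5, M2=0
seg 0: a=3, c=M0/2=0, d=(M1−M0)/(6·2)=-1/10, b=Δ0−h0·(2M0+M1)/6=7/5
seg 1: a=5, c=M1/2=-3/5, d=(M2−M1)/(6·3)=1/15, b=Δ1−h1·(2M1+M2)/6=1/5
t_q=17/4 → seg 1, τ=9/4; S=5+1/5·τ+-3/5·τ²+1/15·τ³=203/64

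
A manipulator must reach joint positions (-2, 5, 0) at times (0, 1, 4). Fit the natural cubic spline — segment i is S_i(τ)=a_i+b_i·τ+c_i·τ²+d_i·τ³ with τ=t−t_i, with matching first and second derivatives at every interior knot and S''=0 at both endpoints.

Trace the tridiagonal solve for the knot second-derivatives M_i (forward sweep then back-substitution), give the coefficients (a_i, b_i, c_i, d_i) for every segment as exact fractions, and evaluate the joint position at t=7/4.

Δ: Δ0=7, Δ1=-5/3
row 1: diag=8, rhs=-52; c'=3/8, d'=-13/2
back: M1=-13/2
M: M0=0, M1=-13/2, M2=0
seg 0: a=-2, c=M0/2=0, d=(M1−M0)/(6·1)=-13/12, b=Δ0−h0·(2M0+M1)/6=97/12
seg 1: a=5, c=M1/2=-13/4, d=(M2−M1)/(6·3)=13/36, b=Δ1−h1·(2M1+M2)/6=29/6
t_q=7/4 → seg 1, τ=3/4; S=5+29/6·τ+-13/4·τ²+13/36·τ³=1779/256

  seg 0: a=-2 b=97/12 c=0 d=-13/12
  seg 1: a=5 b=29/6 c=-13/4 d=13/36
S(7/4) = 1779/256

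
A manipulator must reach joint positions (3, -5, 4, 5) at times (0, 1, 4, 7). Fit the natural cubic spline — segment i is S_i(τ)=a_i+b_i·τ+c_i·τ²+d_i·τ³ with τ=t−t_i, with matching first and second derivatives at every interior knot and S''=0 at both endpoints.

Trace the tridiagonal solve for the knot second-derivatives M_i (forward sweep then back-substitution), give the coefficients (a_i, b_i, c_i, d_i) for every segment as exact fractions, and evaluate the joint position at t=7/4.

  seg 0: a=3 b=-836/87 c=0 d=140/87
  seg 1: a=-5 b=-416/87 c=140/29 d=-583/783
  seg 2: a=4 b=355/87 c=-163/87 d=163/783
S(7/4) = -11479/1856

Δ: Δ0=-8, Δ1=3, Δ2=1/3
row 1: diag=8, rhs=66; c'=3/8, d'=33/4
row 2: denom=12−3·3/8=87/8; d'=(-16−3·33/4)/(87/8)=-326/87
back: M2=-326/87
back: M1=33/4−3/8·-326/87=280/29
M: M0=0, M1=280/29, M2=-326/87, M3=0
seg 0: a=3, c=M0/2=0, d=(M1−M0)/(6·1)=140/87, b=Δ0−h0·(2M0+M1)/6=-836/87
seg 1: a=-5, c=M1/2=140/29, d=(M2−M1)/(6·3)=-583/783, b=Δ1−h1·(2M1+M2)/6=-416/87
seg 2: a=4, c=M2/2=-163/87, d=(M3−M2)/(6·3)=163/783, b=Δ2−h2·(2M2+M3)/6=355/87
t_q=7/4 → seg 1, τ=3/4; S=-5+-416/87·τ+140/29·τ²+-583/783·τ³=-11479/1856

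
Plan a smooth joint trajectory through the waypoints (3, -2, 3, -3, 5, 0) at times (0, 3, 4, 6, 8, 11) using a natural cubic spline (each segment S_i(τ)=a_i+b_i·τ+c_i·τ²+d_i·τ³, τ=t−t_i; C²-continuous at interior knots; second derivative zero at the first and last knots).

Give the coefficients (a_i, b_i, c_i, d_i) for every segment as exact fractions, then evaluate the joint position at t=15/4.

  seg 0: a=3 b=-4013/813 c=0 d=886/2439
  seg 1: a=-2 b=3961/813 c=886/271 d=-2554/813
  seg 2: a=3 b=1615/813 c=-1668/271 d=2977/1626
  seg 3: a=-3 b=-539/813 c=1309/271 d=-4063/3252
  seg 4: a=5 b=2980/813 c=-1445/542 d=1445/4878
S(15/4) = 18799/8672

Δ: Δ0=-5/3, Δ1=5, Δ2=-3, Δ3=4, Δ4=-5/3
row 1: diag=8, rhs=40; c'=1/8, d'=5
row 2: denom=6−1·1/8=47/8; d'=(-48−1·5)/(47/8)=-424/47
row 3: denom=8−2·16/47=344/47; d'=(42−2·-424/47)/(344/47)=1411/172
row 4: denom=10−2·47/172=813/86; d'=(-34−2·1411/172)/(813/86)=-1445/271
back: M4=-1445/271
back: M3=1411/172−47/172·-1445/271=2618/271
back: M2=-424/47−16/47·2618/271=-3336/271
back: M1=5−1/8·-3336/271=1772/271
M: M0=0, M1=1772/271, M2=-3336/271, M3=2618/271, M4=-1445/271, M5=0
seg 0: a=3, c=M0/2=0, d=(M1−M0)/(6·3)=886/2439, b=Δ0−h0·(2M0+M1)/6=-4013/813
seg 1: a=-2, c=M1/2=886/271, d=(M2−M1)/(6·1)=-2554/813, b=Δ1−h1·(2M1+M2)/6=3961/813
seg 2: a=3, c=M2/2=-1668/271, d=(M3−M2)/(6·2)=2977/1626, b=Δ2−h2·(2M2+M3)/6=1615/813
seg 3: a=-3, c=M3/2=1309/271, d=(M4−M3)/(6·2)=-4063/3252, b=Δ3−h3·(2M3+M4)/6=-539/813
seg 4: a=5, c=M4/2=-1445/542, d=(M5−M4)/(6·3)=1445/4878, b=Δ4−h4·(2M4+M5)/6=2980/813
t_q=15/4 → seg 1, τ=3/4; S=-2+3961/813·τ+886/271·τ²+-2554/813·τ³=18799/8672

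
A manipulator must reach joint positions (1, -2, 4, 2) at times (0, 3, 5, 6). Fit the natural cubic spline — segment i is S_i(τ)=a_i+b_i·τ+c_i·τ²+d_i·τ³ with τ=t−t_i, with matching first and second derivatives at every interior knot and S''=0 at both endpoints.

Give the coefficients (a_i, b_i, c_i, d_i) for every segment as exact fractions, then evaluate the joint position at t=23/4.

Δ: Δ0=-1, Δ1=3, Δ2=-2
row 1: diag=10, rhs=24; c'=1/5, d'=12/5
row 2: denom=6−2·1/5=28/5; d'=(-30−2·12/5)/(28/5)=-87/14
back: M2=-87/14
back: M1=12/5−1/5·-87/14=51/14
M: M0=0, M1=51/14, M2=-87/14, M3=0
seg 0: a=1, c=M0/2=0, d=(M1−M0)/(6·3)=17/84, b=Δ0−h0·(2M0+M1)/6=-79/28
seg 1: a=-2, c=M1/2=51/28, d=(M2−M1)/(6·2)=-23/28, b=Δ1−h1·(2M1+M2)/6=37/14
seg 2: a=4, c=M2/2=-87/28, d=(M3−M2)/(6·1)=29/28, b=Δ2−h2·(2M2+M3)/6=1/14
t_q=23/4 → seg 2, τ=3/4; S=4+1/14·τ+-87/28·τ²+29/28·τ³=4915/1792

  seg 0: a=1 b=-79/28 c=0 d=17/84
  seg 1: a=-2 b=37/14 c=51/28 d=-23/28
  seg 2: a=4 b=1/14 c=-87/28 d=29/28
S(23/4) = 4915/1792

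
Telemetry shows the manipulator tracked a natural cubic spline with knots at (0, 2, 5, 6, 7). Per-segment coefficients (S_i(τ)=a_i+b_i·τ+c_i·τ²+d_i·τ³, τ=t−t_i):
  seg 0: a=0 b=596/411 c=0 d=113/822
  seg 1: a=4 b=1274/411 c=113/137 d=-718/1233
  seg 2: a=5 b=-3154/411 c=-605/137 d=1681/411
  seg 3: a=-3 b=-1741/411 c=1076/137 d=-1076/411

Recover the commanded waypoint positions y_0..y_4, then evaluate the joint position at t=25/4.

y_0=0 y_1=4 y_2=5 y_3=-3 y_4=-2
S(25/4) = -7911/2192

y_0 = S_0(0) = a_0 = 0
y_1 = S_1(0) = a_1 = 4
y_2 = S_2(0) = a_2 = 5
y_3 = S_3(0) = a_3 = -3
y_4 = S_3(1) = -2
t_q=25/4 is in segment 3 (τ=1/4); S_3(τ)=-7911/2192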